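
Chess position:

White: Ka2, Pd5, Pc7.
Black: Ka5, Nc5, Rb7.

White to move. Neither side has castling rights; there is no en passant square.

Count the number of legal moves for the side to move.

White to move; king on a2.
In check: no.
Legal moves: Ka3, Ka1, c8=Q, c8=R, c8=B, c8=N, d6.
Count: 7.

7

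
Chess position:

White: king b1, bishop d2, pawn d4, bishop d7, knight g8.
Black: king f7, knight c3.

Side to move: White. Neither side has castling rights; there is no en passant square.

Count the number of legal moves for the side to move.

White to move; king on b1.
In check: yes, from the black knight on c3.
Legal moves: Kc2, Kb2, Kc1, Ka1, Bxc3.
Count: 5.

5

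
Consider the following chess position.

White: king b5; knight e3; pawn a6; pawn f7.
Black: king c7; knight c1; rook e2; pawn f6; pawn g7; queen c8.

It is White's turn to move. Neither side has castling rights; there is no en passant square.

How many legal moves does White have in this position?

18

White to move; king on b5.
In check: no.
Legal moves: Kc5, Ka5, Kc4, Kb4, Ka4, Nf5, Nd5+, Ng4, Nc4, Ng2, Nc2, Nf1, Nd1, f8=Q, f8=R, f8=B, f8=N, a7.
Count: 18.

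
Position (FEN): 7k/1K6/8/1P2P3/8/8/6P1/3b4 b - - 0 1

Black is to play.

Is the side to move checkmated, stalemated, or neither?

neither

Black to move; black king on h8.
In check: no.
Legal moves for Black: Kg8, Kh7, Kg7, Bh5, Bg4, Ba4, Bf3+, Bb3, Be2, Bc2.
Black has 10 legal moves and is not in check → neither.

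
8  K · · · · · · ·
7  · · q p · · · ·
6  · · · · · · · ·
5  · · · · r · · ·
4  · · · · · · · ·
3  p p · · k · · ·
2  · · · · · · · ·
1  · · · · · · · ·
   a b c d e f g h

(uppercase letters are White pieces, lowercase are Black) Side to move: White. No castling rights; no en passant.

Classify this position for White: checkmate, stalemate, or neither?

White to move; white king on a8.
In check: no.
King squares — a7: attacked by Qc7; b7: attacked by Qc7; b8: attacked by Qc7.
Legal moves for White: none.
Not in check and no legal moves → stalemate.

stalemate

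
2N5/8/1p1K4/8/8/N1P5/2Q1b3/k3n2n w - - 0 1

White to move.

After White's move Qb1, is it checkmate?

After Qb1: black king on a1; in check: yes, from the white queen on b1.
King squares — b1: attacked by Na3; a2: attacked by Qb1; b2: attacked by Qb1.
Black has no legal moves → checkmate.

yes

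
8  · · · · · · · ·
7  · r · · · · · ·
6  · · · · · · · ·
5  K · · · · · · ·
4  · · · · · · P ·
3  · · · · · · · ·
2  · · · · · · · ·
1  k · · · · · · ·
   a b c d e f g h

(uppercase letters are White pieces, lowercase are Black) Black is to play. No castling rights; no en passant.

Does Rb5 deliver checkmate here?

no

After Rb5: white king on a5; in check: yes, from the black rook on b5.
White has 3 legal replies: Ka6, Kxb5, Ka4.
In check but a legal move exists → not checkmate.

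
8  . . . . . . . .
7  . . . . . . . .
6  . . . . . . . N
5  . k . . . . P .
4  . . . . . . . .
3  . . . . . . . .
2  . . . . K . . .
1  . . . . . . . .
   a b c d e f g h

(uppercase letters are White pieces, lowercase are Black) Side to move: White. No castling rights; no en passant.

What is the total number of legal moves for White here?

13

White to move; king on e2.
In check: no.
Legal moves: Ng8, Nf7, Nf5, Ng4, Kf3, Ke3, Kd3, Kf2, Kd2, Kf1, Ke1, Kd1, g6.
Count: 13.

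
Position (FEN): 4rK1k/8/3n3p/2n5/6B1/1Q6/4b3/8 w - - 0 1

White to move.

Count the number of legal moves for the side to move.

White to move; king on f8.
In check: yes, from the black rook on e8.
Legal moves: none.
Count: 0.

0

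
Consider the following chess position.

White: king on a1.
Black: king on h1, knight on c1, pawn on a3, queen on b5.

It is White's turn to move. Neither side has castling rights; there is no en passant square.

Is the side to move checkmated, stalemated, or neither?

White to move; white king on a1.
In check: no.
King squares — b1: attacked by Qb5; a2: attacked by Nc1; b2: attacked by Pa3.
Legal moves for White: none.
Not in check and no legal moves → stalemate.

stalemate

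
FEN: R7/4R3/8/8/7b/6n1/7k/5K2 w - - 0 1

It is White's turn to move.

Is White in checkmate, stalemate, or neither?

White to move; white king on f1.
In check: yes, from the black knight on g3.
Legal moves for White: Kf2, Ke1.
White is in check but has 2 legal moves → neither.

neither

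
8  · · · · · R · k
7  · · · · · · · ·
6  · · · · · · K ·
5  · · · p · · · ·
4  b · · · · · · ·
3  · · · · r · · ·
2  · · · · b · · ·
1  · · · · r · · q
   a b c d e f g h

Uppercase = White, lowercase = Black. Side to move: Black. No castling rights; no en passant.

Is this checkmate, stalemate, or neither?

checkmate

Black to move; black king on h8.
In check: yes, from the white rook on f8.
King squares — g7: attacked by Kg6; h7: attacked by Kg6; g8: attacked by Rf8.
Legal moves for Black: none.
In check with no legal moves → checkmate.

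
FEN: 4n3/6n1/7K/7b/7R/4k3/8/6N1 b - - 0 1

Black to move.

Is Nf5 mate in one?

no

After Nf5: white king on h6; in check: yes, from the black knight on f5.
White has 3 legal replies: Kh7, Kxh5, Kg5.
In check but a legal move exists → not checkmate.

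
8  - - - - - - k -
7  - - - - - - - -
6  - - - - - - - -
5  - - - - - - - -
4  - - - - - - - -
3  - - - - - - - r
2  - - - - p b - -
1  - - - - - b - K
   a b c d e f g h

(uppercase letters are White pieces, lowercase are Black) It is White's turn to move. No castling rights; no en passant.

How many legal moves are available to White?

0

White to move; king on h1.
In check: yes, from the black rook on h3.
Legal moves: none.
Count: 0.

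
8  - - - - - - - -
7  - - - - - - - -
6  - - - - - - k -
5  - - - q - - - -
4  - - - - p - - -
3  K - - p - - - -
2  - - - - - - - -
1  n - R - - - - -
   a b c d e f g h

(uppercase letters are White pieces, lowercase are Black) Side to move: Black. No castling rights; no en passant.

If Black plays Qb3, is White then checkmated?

yes

After Qb3: white king on a3; in check: yes, from the black queen on b3.
King squares — a2: attacked by Qb3; b2: attacked by Qb3; b3: attacked by Na1; a4: attacked by Qb3; b4: attacked by Qb3.
White has no legal moves → checkmate.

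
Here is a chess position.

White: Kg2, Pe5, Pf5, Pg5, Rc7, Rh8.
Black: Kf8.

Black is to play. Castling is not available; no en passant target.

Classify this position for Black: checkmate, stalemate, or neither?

checkmate

Black to move; black king on f8.
In check: yes, from the white rook on h8.
King squares — e7: attacked by Rc7; f7: attacked by Rc7; g7: attacked by Rc7; e8: attacked by Rh8; g8: attacked by Rh8.
Legal moves for Black: none.
In check with no legal moves → checkmate.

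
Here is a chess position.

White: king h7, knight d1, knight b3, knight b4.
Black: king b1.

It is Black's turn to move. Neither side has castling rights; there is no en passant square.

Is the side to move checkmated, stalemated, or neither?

stalemate

Black to move; black king on b1.
In check: no.
King squares — a1: attacked by Nb3; c1: attacked by Nb3; a2: attacked by Nb4; b2: attacked by Nd1; c2: attacked by Nb4.
Legal moves for Black: none.
Not in check and no legal moves → stalemate.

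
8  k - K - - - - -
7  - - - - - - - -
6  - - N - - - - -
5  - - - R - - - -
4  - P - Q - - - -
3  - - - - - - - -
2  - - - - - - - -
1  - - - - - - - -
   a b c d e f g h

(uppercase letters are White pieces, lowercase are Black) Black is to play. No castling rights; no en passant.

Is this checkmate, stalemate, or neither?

stalemate

Black to move; black king on a8.
In check: no.
King squares — a7: attacked by Qd4; b7: attacked by Kc8; b8: attacked by Nc6.
Legal moves for Black: none.
Not in check and no legal moves → stalemate.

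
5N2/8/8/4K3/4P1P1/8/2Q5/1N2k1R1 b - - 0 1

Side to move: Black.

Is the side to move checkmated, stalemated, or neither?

checkmate

Black to move; black king on e1.
In check: yes, from the white rook on g1.
King squares — d1: attacked by Rg1; f1: attacked by Rg1; d2: attacked by Nb1; e2: attacked by Qc2; f2: attacked by Qc2.
Legal moves for Black: none.
In check with no legal moves → checkmate.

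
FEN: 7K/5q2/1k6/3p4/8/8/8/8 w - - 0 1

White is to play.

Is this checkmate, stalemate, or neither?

stalemate

White to move; white king on h8.
In check: no.
King squares — g7: attacked by Qf7; h7: attacked by Qf7; g8: attacked by Qf7.
Legal moves for White: none.
Not in check and no legal moves → stalemate.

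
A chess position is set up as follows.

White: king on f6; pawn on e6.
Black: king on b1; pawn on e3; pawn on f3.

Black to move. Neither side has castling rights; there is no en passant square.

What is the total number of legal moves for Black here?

Black to move; king on b1.
In check: no.
Legal moves: Kc2, Kb2, Ka2, Kc1, Ka1, f2, e2.
Count: 7.

7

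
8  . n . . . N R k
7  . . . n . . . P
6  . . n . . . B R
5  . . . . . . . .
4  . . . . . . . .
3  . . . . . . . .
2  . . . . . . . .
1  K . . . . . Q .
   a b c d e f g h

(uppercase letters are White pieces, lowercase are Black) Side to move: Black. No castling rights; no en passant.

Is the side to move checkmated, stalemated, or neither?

checkmate

Black to move; black king on h8.
In check: yes, from the white rook on g8.
King squares — g7: attacked by Rg8; h7: attacked by Bg6; g8: attacked by Ph7.
Legal moves for Black: none.
In check with no legal moves → checkmate.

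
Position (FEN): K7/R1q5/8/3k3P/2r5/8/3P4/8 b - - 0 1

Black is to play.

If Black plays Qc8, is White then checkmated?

yes

After Qc8: white king on a8; in check: yes, from the black queen on c8.
King squares — a7: own rook; b7: attacked by Qc8; b8: attacked by Qc8.
White has no legal moves → checkmate.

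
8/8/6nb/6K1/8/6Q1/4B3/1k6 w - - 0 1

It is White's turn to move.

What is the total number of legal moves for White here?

6

White to move; king on g5.
In check: yes, from the black bishop on h6.
Legal moves: Kxh6, Kxg6, Kf6, Kh5, Kf5, Kg4.
Count: 6.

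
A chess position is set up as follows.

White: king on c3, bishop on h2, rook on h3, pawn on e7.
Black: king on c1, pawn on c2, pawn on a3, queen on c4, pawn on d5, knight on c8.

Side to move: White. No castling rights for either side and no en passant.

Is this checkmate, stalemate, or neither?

checkmate

White to move; white king on c3.
In check: yes, from the black queen on c4.
King squares — b2: attacked by Kc1; c2: attacked by Kc1; d2: attacked by Kc1; b3: attacked by Qc4; d3: attacked by Qc4; b4: attacked by Qc4; c4: attacked by Pd5; d4: attacked by Qc4.
Legal moves for White: none.
In check with no legal moves → checkmate.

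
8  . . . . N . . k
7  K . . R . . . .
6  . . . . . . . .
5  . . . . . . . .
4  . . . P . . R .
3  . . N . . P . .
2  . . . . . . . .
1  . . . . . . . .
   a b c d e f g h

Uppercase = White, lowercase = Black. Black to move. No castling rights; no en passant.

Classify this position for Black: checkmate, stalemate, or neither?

Black to move; black king on h8.
In check: no.
King squares — g7: attacked by Rg4; h7: attacked by Rd7; g8: attacked by Rg4.
Legal moves for Black: none.
Not in check and no legal moves → stalemate.

stalemate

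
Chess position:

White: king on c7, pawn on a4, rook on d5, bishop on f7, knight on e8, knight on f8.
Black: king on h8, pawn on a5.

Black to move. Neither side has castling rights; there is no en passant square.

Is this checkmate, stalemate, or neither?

Black to move; black king on h8.
In check: no.
King squares — g7: attacked by Ne8; h7: attacked by Nf8; g8: attacked by Bf7.
Legal moves for Black: none.
Not in check and no legal moves → stalemate.

stalemate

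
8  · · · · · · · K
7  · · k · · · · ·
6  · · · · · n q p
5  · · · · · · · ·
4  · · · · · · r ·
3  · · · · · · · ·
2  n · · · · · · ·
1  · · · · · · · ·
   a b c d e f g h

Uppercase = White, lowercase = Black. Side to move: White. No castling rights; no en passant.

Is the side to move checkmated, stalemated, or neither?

White to move; white king on h8.
In check: no.
King squares — g7: attacked by Qg6; h7: attacked by Nf6; g8: attacked by Nf6.
Legal moves for White: none.
Not in check and no legal moves → stalemate.

stalemate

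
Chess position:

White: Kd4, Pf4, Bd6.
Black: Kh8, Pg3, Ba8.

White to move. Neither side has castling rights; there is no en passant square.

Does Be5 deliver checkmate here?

no

After Be5: black king on h8; in check: yes, from the white bishop on e5.
Black has 2 legal replies: Kg8, Kh7.
In check but a legal move exists → not checkmate.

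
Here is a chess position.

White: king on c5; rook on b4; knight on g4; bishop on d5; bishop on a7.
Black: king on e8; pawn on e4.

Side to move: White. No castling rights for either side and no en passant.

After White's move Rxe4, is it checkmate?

no

After Rxe4: black king on e8; in check: yes, from the white rook on e4.
Black has 3 legal replies: Kf8, Kd8, Kd7.
In check but a legal move exists → not checkmate.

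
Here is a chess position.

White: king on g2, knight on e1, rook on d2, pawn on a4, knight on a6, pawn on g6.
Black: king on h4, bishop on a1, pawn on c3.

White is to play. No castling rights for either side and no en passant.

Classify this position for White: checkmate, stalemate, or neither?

neither

White to move; white king on g2.
In check: no.
Legal moves for White include: Nb8, Nc7, Nc5, Nb4, Kf3, Kh2, Kf2, Kh1, Kg1, Kf1, Rd8, Rd7, Rd6, Rd5, Rd4+, Rd3, Rf2, Re2, ... (list truncated; more exist).
White has legal moves and is not in check → neither.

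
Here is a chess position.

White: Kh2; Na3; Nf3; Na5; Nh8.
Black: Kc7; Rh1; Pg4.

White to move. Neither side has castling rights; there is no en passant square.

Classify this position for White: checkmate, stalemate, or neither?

White to move; white king on h2.
In check: yes, from the black rook on h1.
King squares — g1: attacked by Rh1; h1: available; g2: available; g3: available; h3: attacked by Rh1.
Legal moves for White: Kg3, Kg2, Kxh1.
White is in check but has 3 legal moves → neither.

neither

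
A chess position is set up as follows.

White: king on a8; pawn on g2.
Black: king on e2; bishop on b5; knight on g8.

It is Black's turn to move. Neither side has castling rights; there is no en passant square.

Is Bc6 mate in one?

no

After Bc6: white king on a8; in check: yes, from the black bishop on c6.
White has 2 legal replies: Kb8, Ka7.
In check but a legal move exists → not checkmate.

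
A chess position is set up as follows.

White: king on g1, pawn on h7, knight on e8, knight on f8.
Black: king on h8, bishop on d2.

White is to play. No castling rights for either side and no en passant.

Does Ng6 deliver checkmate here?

no

After Ng6: black king on h8; in check: yes, from the white knight on g6.
Black has 1 legal reply: Kxh7.
In check but a legal move exists → not checkmate.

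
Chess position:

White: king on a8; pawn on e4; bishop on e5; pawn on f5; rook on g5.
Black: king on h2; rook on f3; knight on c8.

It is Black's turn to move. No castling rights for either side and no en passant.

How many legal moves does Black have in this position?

4

Black to move; king on h2.
In check: yes, from the white bishop on e5.
Legal moves: Kh3, Kh1, Rf4, Rg3.
Count: 4.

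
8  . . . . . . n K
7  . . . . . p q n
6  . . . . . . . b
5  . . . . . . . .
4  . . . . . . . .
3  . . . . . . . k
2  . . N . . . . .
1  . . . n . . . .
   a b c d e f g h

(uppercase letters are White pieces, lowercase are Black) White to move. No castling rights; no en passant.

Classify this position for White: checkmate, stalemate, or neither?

White to move; white king on h8.
In check: yes, from the black queen on g7.
King squares — g7: attacked by Bh6; h7: attacked by Qg7; g8: attacked by Qg7.
Legal moves for White: none.
In check with no legal moves → checkmate.

checkmate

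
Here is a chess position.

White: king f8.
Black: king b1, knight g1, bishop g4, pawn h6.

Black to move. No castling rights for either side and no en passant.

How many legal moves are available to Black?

Black to move; king on b1.
In check: no.
Legal moves: Bc8, Bd7, Be6, Bh5, Bf5, Bh3, Bf3, Be2, Bd1, Nh3, Nf3, Ne2, Kc2, Kb2, Ka2, Kc1, Ka1, h5.
Count: 18.

18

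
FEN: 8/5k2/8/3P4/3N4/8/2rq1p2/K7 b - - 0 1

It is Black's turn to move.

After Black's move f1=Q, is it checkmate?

yes

After f1=Q: white king on a1; in check: yes, from the black queen on f1.
King squares — b1: attacked by Qf1; a2: attacked by Rc2; b2: attacked by Rc2.
White has no legal moves → checkmate.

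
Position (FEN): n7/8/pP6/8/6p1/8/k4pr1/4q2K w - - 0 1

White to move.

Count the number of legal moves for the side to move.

1

White to move; king on h1.
In check: yes, from the black queen on e1.
Legal moves: Kxg2.
Count: 1.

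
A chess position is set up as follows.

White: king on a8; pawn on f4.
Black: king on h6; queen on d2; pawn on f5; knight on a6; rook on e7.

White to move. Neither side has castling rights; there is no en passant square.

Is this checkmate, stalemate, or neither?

stalemate

White to move; white king on a8.
In check: no.
King squares — a7: attacked by Re7; b7: attacked by Re7; b8: attacked by Na6.
Legal moves for White: none.
Not in check and no legal moves → stalemate.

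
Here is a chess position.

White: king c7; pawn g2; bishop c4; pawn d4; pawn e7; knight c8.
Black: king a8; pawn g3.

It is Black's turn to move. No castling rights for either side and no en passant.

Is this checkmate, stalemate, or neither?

Black to move; black king on a8.
In check: no.
King squares — a7: attacked by Nc8; b7: attacked by Kc7; b8: attacked by Kc7.
Legal moves for Black: none.
Not in check and no legal moves → stalemate.

stalemate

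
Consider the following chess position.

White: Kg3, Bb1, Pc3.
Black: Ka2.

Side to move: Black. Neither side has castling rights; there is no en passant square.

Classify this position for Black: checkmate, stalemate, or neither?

Black to move; black king on a2.
In check: yes, from the white bishop on b1.
Legal moves for Black: Kb3, Ka3, Kb2, Kxb1, Ka1.
Black is in check but has 5 legal moves → neither.

neither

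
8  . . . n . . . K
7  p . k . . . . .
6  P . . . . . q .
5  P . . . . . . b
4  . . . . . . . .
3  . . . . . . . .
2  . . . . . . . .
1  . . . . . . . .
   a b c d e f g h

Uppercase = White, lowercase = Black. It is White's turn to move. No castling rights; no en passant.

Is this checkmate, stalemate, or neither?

White to move; white king on h8.
In check: no.
King squares — g7: attacked by Qg6; h7: attacked by Qg6; g8: attacked by Qg6.
Legal moves for White: none.
Not in check and no legal moves → stalemate.

stalemate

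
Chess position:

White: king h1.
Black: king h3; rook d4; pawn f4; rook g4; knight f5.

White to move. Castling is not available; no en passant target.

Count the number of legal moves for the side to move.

White to move; king on h1.
In check: no.
Legal moves: none.
Count: 0.

0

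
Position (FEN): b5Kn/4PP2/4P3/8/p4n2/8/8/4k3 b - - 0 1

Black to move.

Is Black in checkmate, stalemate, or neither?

Black to move; black king on e1.
In check: no.
Legal moves for Black include: Nxf7, Nhg6, Bb7, Bc6, Bd5, Be4, Bf3, Bg2, Bh1, Nfg6, Nxe6, Nh5, Nd5, Nh3, Nd3, Ng2, Ne2, Kf2, ... (list truncated; more exist).
Black has legal moves and is not in check → neither.

neither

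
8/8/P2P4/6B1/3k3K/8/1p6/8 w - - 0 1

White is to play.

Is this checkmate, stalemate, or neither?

neither

White to move; white king on h4.
In check: no.
Legal moves for White: Bd8, Be7, Bh6, Bf6+, Bf4, Be3+, Bd2, Bc1, Kh5, Kg4, Kh3, Kg3, d7, a7.
White has 14 legal moves and is not in check → neither.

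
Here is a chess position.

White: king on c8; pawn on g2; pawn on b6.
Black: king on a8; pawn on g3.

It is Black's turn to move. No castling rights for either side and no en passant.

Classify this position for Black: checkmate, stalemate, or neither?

Black to move; black king on a8.
In check: no.
King squares — a7: attacked by Pb6; b7: attacked by Kc8; b8: attacked by Kc8.
Legal moves for Black: none.
Not in check and no legal moves → stalemate.

stalemate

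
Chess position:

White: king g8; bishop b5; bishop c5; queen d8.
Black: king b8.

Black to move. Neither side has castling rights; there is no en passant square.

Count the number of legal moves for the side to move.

Black to move; king on b8.
In check: yes, from the white queen on d8.
Legal moves: Kb7.
Count: 1.

1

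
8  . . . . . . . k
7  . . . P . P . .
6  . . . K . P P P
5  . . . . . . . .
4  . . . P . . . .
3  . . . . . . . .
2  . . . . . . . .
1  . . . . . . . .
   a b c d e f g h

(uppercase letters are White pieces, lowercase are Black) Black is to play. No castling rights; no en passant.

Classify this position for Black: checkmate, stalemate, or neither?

Black to move; black king on h8.
In check: no.
King squares — g7: attacked by Pf6; h7: attacked by Pg6; g8: attacked by Pf7.
Legal moves for Black: none.
Not in check and no legal moves → stalemate.

stalemate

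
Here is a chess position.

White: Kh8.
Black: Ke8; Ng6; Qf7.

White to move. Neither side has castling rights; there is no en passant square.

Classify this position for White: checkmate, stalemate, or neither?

checkmate

White to move; white king on h8.
In check: yes, from the black knight on g6.
King squares — g7: attacked by Qf7; h7: attacked by Qf7; g8: attacked by Qf7.
Legal moves for White: none.
In check with no legal moves → checkmate.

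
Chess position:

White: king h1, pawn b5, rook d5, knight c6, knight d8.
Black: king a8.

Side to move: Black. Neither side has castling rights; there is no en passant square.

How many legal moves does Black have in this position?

Black to move; king on a8.
In check: no.
Legal moves: none.
Count: 0.

0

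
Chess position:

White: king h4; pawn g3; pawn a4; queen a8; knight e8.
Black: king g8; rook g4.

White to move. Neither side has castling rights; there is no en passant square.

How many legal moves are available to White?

3

White to move; king on h4.
In check: yes, from the black rook on g4.
Legal moves: Kh5, Kxg4, Kh3.
Count: 3.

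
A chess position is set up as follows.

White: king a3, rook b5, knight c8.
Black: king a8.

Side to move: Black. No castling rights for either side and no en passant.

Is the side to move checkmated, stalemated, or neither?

stalemate

Black to move; black king on a8.
In check: no.
King squares — a7: attacked by Nc8; b7: attacked by Rb5; b8: attacked by Rb5.
Legal moves for Black: none.
Not in check and no legal moves → stalemate.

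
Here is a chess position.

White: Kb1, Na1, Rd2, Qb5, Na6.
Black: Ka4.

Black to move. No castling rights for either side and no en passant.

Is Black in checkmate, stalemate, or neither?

neither

Black to move; black king on a4.
In check: yes, from the white queen on b5.
King squares — a3: available; b3: attacked by Na1; b4: attacked by Qb5; a5: attacked by Qb5; b5: available.
Legal moves for Black: Kxb5, Ka3.
Black is in check but has 2 legal moves → neither.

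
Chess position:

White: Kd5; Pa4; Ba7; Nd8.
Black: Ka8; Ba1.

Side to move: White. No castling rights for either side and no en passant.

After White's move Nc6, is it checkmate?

After Nc6: black king on a8; in check: no.
Black is not in check, so this cannot be checkmate.

no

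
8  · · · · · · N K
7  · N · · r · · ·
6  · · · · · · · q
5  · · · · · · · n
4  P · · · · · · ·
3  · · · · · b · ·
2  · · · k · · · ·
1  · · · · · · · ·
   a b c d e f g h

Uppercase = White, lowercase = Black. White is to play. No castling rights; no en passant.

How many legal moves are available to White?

White to move; king on h8.
In check: yes, from the black queen on h6.
Legal moves: Nxh6.
Count: 1.

1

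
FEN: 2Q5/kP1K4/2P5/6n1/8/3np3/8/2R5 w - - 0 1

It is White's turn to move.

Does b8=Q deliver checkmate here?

After b8=Q: black king on a7; in check: yes, from the white queen on b8.
King squares — a6: attacked by Qc8; b6: attacked by Qb8; b7: attacked by Pc6; a8: attacked by Qb8; b8: attacked by Qc8.
Black has no legal moves → checkmate.

yes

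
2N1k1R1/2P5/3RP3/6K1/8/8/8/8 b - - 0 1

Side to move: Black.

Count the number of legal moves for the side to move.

0

Black to move; king on e8.
In check: yes, from the white rook on g8.
Legal moves: none.
Count: 0.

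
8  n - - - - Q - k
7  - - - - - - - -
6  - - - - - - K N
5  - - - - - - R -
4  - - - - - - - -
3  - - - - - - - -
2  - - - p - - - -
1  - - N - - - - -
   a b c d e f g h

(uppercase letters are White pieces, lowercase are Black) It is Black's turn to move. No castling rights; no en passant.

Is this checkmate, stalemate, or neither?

Black to move; black king on h8.
In check: yes, from the white queen on f8.
King squares — g7: attacked by Kg6; h7: attacked by Kg6; g8: attacked by Nh6.
Legal moves for Black: none.
In check with no legal moves → checkmate.

checkmate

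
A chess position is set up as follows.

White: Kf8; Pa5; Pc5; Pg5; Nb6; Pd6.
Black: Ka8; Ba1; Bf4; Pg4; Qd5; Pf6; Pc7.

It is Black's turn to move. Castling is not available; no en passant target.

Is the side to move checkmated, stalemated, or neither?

Black to move; black king on a8.
In check: yes, from the white knight on b6.
King squares — a7: available; b7: available; b8: available.
Legal moves for Black: Kb8, Kb7, Ka7, cxb6.
Black is in check but has 4 legal moves → neither.

neither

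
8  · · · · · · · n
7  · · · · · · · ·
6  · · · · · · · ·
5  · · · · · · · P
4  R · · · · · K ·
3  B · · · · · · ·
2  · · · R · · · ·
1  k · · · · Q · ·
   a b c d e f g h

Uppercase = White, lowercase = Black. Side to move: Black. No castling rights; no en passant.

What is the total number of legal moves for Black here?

0

Black to move; king on a1.
In check: yes, from the white queen on f1.
Legal moves: none.
Count: 0.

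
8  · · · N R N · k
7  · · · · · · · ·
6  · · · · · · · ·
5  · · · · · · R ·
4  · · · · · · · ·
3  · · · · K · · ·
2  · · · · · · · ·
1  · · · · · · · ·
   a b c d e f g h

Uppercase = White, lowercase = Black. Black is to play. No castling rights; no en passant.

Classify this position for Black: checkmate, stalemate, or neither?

Black to move; black king on h8.
In check: no.
King squares — g7: attacked by Rg5; h7: attacked by Nf8; g8: attacked by Rg5.
Legal moves for Black: none.
Not in check and no legal moves → stalemate.

stalemate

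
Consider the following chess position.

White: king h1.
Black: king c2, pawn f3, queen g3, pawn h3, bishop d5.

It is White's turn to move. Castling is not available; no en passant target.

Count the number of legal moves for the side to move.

White to move; king on h1.
In check: no.
Legal moves: none.
Count: 0.

0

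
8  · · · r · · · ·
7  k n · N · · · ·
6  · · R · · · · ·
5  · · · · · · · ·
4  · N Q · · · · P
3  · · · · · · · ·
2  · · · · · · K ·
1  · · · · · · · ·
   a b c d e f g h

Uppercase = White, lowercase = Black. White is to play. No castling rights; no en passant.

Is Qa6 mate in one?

After Qa6: black king on a7; in check: yes, from the white queen on a6.
King squares — a6: attacked by Nb4; b6: attacked by Qa6; b7: own knight; a8: attacked by Qa6; b8: attacked by Nd7.
Black has no legal moves → checkmate.

yes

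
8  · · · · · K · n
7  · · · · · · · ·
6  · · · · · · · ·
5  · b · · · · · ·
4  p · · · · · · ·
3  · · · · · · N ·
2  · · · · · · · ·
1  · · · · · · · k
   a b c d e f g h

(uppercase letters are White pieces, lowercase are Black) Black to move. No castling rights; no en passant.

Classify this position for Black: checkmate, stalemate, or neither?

neither

Black to move; black king on h1.
In check: yes, from the white knight on g3.
King squares — g1: available; g2: available; h2: available.
Legal moves for Black: Kh2, Kg2, Kg1.
Black is in check but has 3 legal moves → neither.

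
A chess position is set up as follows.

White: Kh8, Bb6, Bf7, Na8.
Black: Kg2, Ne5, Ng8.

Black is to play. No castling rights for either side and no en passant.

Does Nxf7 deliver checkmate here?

After Nxf7: white king on h8; in check: yes, from the black knight on f7.
White has 3 legal replies: Kxg8, Kh7, Kg7.
In check but a legal move exists → not checkmate.

no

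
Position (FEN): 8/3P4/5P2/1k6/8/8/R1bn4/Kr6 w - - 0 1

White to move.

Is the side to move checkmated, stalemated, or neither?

White to move; white king on a1.
In check: yes, from the black rook on b1.
King squares — b1: attacked by Bc2; a2: own rook; b2: attacked by Rb1.
Legal moves for White: none.
In check with no legal moves → checkmate.

checkmate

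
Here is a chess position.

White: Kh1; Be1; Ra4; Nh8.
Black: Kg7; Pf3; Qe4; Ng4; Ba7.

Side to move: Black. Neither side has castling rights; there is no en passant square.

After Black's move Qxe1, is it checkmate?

yes

After Qxe1: white king on h1; in check: yes, from the black queen on e1.
King squares — g1: attacked by Qe1; g2: attacked by Pf3; h2: attacked by Ng4.
White has no legal moves → checkmate.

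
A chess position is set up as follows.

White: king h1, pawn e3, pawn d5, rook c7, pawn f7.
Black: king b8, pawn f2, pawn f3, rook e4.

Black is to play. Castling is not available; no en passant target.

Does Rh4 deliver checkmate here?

yes

After Rh4: white king on h1; in check: yes, from the black rook on h4.
King squares — g1: attacked by Pf2; g2: attacked by Pf3; h2: attacked by Rh4.
White has no legal moves → checkmate.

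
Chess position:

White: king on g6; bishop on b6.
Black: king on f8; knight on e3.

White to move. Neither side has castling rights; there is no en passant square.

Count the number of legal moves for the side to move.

White to move; king on g6.
In check: no.
Legal moves: Kh7, Kh6, Kf6, Kh5, Kg5, Bd8, Bc7, Ba7, Bc5+, Ba5, Bd4, Bxe3.
Count: 12.

12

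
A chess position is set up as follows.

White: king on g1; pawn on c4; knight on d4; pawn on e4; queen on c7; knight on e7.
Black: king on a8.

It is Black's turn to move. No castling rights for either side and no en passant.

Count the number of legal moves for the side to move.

Black to move; king on a8.
In check: no.
Legal moves: none.
Count: 0.

0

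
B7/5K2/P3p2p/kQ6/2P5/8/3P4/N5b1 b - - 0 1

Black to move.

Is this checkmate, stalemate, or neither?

Black to move; black king on a5.
In check: yes, from the white queen on b5.
King squares — a4: attacked by Qb5; b4: attacked by Qb5; b5: attacked by Pc4; a6: attacked by Qb5; b6: attacked by Qb5.
Legal moves for Black: none.
In check with no legal moves → checkmate.

checkmate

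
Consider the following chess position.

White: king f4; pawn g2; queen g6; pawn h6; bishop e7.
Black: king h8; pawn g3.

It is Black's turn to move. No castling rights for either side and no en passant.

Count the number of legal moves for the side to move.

0

Black to move; king on h8.
In check: no.
Legal moves: none.
Count: 0.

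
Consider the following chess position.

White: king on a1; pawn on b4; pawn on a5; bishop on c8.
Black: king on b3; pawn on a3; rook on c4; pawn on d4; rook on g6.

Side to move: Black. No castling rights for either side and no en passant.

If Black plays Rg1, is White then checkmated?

After Rg1: white king on a1; in check: yes, from the black rook on g1.
King squares — b1: attacked by Rg1; a2: attacked by Kb3; b2: attacked by Pa3.
White has no legal moves → checkmate.

yes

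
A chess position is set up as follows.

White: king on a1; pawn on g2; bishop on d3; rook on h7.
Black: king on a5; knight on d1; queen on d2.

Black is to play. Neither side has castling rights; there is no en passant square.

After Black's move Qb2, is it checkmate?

After Qb2: white king on a1; in check: yes, from the black queen on b2.
King squares — b1: attacked by Qb2; a2: attacked by Qb2; b2: attacked by Nd1.
White has no legal moves → checkmate.

yes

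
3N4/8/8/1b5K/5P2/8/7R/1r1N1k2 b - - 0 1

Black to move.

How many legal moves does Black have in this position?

Black to move; king on f1.
In check: no.
Legal moves: Be8+, Bd7, Bc6, Ba6, Bc4, Ba4, Bd3, Be2+, Kg1, Ke1, Rb4, Rb3, Rb2, Rxd1, Rc1, Ra1.
Count: 16.

16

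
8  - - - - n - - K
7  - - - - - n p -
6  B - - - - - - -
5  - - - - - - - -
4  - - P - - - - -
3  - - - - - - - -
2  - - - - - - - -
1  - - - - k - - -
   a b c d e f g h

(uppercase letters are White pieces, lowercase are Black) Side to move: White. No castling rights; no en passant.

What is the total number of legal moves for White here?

2

White to move; king on h8.
In check: yes, from the black knight on f7.
Legal moves: Kg8, Kh7.
Count: 2.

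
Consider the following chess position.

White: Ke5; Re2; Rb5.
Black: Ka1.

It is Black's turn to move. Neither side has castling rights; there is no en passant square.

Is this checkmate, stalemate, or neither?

stalemate

Black to move; black king on a1.
In check: no.
King squares — b1: attacked by Rb5; a2: attacked by Re2; b2: attacked by Re2.
Legal moves for Black: none.
Not in check and no legal moves → stalemate.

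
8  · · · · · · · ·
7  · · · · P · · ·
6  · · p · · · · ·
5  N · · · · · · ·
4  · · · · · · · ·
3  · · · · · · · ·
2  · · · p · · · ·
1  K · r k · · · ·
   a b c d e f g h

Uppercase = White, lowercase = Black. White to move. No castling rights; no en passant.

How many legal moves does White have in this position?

2

White to move; king on a1.
In check: yes, from the black rook on c1.
Legal moves: Kb2, Ka2.
Count: 2.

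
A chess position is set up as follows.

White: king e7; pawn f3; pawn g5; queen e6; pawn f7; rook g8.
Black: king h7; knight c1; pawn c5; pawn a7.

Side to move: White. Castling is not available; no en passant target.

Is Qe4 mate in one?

After Qe4: black king on h7; in check: yes, from the white queen on e4.
King squares — g6: attacked by Qe4; h6: attacked by Pg5; g7: attacked by Rg8; g8: attacked by Pf7; h8: attacked by Rg8.
Black has no legal moves → checkmate.

yes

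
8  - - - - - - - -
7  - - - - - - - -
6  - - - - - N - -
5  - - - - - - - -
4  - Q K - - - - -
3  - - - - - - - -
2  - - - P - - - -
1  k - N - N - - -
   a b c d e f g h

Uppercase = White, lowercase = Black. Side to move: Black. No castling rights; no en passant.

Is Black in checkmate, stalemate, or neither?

stalemate

Black to move; black king on a1.
In check: no.
King squares — b1: attacked by Qb4; a2: attacked by Nc1; b2: attacked by Qb4.
Legal moves for Black: none.
Not in check and no legal moves → stalemate.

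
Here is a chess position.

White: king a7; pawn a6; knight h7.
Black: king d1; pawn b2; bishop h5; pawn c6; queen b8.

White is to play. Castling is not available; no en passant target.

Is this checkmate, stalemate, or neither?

neither

White to move; white king on a7.
In check: yes, from the black queen on b8.
King squares — a6: own pawn; b6: attacked by Qb8; b7: attacked by Qb8; a8: attacked by Qb8; b8: available.
Legal moves for White: Kxb8.
White is in check but has 1 legal move → neither.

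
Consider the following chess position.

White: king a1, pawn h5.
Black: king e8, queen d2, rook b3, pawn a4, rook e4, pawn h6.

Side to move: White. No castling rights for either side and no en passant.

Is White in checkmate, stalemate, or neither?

White to move; white king on a1.
In check: no.
King squares — b1: attacked by Rb3; a2: attacked by Qd2; b2: attacked by Qd2.
Legal moves for White: none.
Not in check and no legal moves → stalemate.

stalemate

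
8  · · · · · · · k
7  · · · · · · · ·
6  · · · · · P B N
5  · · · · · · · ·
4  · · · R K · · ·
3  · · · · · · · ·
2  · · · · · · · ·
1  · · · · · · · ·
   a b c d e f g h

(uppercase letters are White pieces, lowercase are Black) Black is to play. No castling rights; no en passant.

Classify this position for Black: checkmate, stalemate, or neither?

stalemate

Black to move; black king on h8.
In check: no.
King squares — g7: attacked by Pf6; h7: attacked by Bg6; g8: attacked by Nh6.
Legal moves for Black: none.
Not in check and no legal moves → stalemate.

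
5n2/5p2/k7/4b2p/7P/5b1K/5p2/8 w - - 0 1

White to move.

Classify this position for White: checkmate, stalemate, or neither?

White to move; white king on h3.
In check: no.
King squares — g2: attacked by Bf3; h2: attacked by Be5; g3: attacked by Be5; g4: attacked by Bf3; h4: own pawn.
Legal moves for White: none.
Not in check and no legal moves → stalemate.

stalemate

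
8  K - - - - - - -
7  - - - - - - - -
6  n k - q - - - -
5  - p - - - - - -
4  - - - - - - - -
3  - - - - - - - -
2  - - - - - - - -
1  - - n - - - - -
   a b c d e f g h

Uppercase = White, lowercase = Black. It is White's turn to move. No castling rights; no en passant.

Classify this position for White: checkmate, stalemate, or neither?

stalemate

White to move; white king on a8.
In check: no.
King squares — a7: attacked by Kb6; b7: attacked by Kb6; b8: attacked by Na6.
Legal moves for White: none.
Not in check and no legal moves → stalemate.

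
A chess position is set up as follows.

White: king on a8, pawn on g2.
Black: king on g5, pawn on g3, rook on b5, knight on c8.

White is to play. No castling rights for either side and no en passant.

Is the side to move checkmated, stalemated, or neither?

White to move; white king on a8.
In check: no.
King squares — a7: attacked by Nc8; b7: attacked by Rb5; b8: attacked by Rb5.
Legal moves for White: none.
Not in check and no legal moves → stalemate.

stalemate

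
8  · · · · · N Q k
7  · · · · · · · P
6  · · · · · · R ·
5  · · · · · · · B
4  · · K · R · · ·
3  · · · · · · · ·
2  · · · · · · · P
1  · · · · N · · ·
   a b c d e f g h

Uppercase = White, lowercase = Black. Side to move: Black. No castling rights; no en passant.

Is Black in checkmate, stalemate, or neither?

Black to move; black king on h8.
In check: yes, from the white queen on g8.
King squares — g7: attacked by Rg6; h7: attacked by Nf8; g8: attacked by Rg6.
Legal moves for Black: none.
In check with no legal moves → checkmate.

checkmate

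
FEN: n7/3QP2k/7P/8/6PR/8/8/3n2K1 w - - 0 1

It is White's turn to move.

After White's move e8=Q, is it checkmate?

yes

After e8=Q: black king on h7; in check: yes, from the white queen on d7.
King squares — g6: attacked by Qe8; h6: attacked by Rh4; g7: attacked by Ph6; g8: attacked by Qe8; h8: attacked by Qe8.
Black has no legal moves → checkmate.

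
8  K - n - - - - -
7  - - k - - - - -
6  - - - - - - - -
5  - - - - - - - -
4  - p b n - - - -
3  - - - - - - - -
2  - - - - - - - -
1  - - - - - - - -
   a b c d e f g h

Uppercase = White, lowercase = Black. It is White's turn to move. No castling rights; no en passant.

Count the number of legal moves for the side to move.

White to move; king on a8.
In check: no.
Legal moves: none.
Count: 0.

0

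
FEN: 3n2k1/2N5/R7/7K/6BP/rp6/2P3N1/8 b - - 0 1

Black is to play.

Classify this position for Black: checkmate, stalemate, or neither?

Black to move; black king on g8.
In check: no.
Legal moves for Black: Kh8, Kf8, Kh7, Kg7, Kf7, Nf7, Nb7, Ne6, Nc6, Rxa6, Ra5+, Ra4, Ra2, Ra1, bxc2, b2.
Black has 16 legal moves and is not in check → neither.

neither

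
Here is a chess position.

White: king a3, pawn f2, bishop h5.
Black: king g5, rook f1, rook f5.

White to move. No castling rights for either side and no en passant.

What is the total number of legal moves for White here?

White to move; king on a3.
In check: no.
Legal moves: Be8, Bf7, Bg6, Bg4, Bf3, Be2, Bd1, Kb4, Ka4, Kb3, Kb2, Ka2, f3, f4+.
Count: 14.

14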